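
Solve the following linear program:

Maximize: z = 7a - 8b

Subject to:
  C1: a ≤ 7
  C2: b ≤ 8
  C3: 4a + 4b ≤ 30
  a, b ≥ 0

Evaluate the objective at each vertex of the feasible region:
  z(0, 0) = 0
  z(7, 0) = 49  ←
  z(7, 0.5) = 45
  z(0, 7.5) = -60
The maximum is at a = 7, b = 0.

a = 7, b = 0, z = 49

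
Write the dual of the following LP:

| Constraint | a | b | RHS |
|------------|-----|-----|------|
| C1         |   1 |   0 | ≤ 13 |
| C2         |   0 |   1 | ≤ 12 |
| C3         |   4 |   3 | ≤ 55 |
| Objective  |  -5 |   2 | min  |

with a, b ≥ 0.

Primal min cᵀx s.t. Ax ≤ b, x ≥ 0  →  Dual max −bᵀy s.t. Aᵀy ≥ −c, y ≥ 0.

Maximize: z = -13y1 - 12y2 - 55y3

Subject to:
  y1 + 4y3 ≥ 5
  y2 + 3y3 ≥ -2
  y1, y2, y3 ≥ 0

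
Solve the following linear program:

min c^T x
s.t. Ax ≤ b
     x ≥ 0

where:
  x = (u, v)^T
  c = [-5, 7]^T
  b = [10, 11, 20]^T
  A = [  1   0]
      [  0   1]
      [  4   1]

Evaluate the objective at each vertex of the feasible region:
  z(0, 0) = 0
  z(5, 0) = -25  ←
  z(2.25, 11) = 65.75
  z(0, 11) = 77
The minimum is at u = 5, v = 0.

u = 5, v = 0, z = -25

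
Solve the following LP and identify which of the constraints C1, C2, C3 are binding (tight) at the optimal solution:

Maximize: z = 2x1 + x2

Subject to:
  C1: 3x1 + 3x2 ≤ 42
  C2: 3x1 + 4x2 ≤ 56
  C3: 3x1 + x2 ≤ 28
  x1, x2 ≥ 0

At x1 = 7, x2 = 7, compute slack b - a·x for each constraint:
  C1: 42 − 42 = 0  (binding)
  C2: 56 − 49 = 7  (slack)
  C3: 28 − 28 = 0  (binding)

Optimal: x1 = 7, x2 = 7
Binding: C1, C3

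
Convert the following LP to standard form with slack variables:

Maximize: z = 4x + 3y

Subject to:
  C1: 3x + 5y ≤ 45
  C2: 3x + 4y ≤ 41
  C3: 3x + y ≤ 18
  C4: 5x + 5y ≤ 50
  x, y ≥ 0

max z = 4x + 3y

s.t.
  3x + 5y + s1 = 45
  3x + 4y + s2 = 41
  3x + y + s3 = 18
  5x + 5y + s4 = 50
  x, y, s1, s2, s3, s4 ≥ 0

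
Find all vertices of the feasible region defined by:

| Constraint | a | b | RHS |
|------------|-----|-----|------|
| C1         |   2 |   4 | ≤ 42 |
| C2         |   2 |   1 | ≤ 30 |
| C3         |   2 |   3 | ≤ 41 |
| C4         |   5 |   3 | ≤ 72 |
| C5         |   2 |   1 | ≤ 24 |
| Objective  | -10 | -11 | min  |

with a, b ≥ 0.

(0, 0), (12, 0), (9, 6), (0, 10.5)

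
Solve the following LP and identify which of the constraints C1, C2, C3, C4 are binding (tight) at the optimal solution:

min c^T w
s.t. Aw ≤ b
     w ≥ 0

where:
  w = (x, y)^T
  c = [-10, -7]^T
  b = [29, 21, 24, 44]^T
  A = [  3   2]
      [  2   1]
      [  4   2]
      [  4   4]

At x = 1, y = 10, compute slack b - a·x for each constraint:
  C1: 29 − 23 = 6  (slack)
  C2: 21 − 12 = 9  (slack)
  C3: 24 − 24 = 0  (binding)
  C4: 44 − 44 = 0  (binding)

Optimal: x = 1, y = 10
Binding: C3, C4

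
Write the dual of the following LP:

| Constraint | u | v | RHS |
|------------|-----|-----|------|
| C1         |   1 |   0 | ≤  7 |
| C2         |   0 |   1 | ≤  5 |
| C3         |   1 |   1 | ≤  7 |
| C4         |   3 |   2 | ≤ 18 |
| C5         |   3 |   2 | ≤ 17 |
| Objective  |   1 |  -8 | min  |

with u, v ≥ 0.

Primal min cᵀx s.t. Ax ≤ b, x ≥ 0  →  Dual max −bᵀy s.t. Aᵀy ≥ −c, y ≥ 0.

Maximize: z = -7y1 - 5y2 - 7y3 - 18y4 - 17y5

Subject to:
  y1 + y3 + 3y4 + 3y5 ≥ -1
  y2 + y3 + 2y4 + 2y5 ≥ 8
  y1, y2, y3, y4, y5 ≥ 0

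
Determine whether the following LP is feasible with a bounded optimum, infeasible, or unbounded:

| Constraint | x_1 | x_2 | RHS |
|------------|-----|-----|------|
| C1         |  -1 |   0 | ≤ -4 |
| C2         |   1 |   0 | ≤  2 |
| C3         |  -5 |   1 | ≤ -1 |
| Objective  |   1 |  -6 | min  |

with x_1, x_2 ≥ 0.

Infeasible (no feasible solution exists)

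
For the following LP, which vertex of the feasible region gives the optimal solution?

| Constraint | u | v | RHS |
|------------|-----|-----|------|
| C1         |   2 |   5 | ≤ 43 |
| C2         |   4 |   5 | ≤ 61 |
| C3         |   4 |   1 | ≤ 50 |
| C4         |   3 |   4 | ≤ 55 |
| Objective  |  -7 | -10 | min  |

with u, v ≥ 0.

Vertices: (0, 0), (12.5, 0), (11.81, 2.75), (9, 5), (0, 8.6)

Evaluate the objective at each vertex of the feasible region:
  z(0, 0) = 0
  z(12.5, 0) = -87.5
  z(11.81, 2.75) = -110.2
  z(9, 5) = -113  ←
  z(0, 8.6) = -86
The minimum is at u = 9, v = 5.

(9, 5)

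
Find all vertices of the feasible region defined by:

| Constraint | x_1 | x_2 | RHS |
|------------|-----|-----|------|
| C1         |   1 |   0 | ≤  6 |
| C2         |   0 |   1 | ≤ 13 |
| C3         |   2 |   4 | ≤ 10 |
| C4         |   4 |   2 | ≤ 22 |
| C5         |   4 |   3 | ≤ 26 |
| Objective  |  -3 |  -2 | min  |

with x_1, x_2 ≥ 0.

(0, 0), (5, 0), (0, 2.5)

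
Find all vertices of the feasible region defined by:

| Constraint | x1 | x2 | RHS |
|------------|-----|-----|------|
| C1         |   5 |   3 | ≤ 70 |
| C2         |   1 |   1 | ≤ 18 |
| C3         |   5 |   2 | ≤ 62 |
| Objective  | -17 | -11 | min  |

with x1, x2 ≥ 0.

(0, 0), (12.4, 0), (9.2, 8), (8, 10), (0, 18)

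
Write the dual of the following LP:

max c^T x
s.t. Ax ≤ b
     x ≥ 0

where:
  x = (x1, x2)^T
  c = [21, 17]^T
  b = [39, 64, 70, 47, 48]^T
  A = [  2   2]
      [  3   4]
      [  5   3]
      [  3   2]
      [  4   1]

Primal max cᵀx s.t. Ax ≤ b, x ≥ 0  →  Dual min bᵀy s.t. Aᵀy ≥ c, y ≥ 0.

Minimize: z = 39y1 + 64y2 + 70y3 + 47y4 + 48y5

Subject to:
  2y1 + 3y2 + 5y3 + 3y4 + 4y5 ≥ 21
  2y1 + 4y2 + 3y3 + 2y4 + y5 ≥ 17
  y1, y2, y3, y4, y5 ≥ 0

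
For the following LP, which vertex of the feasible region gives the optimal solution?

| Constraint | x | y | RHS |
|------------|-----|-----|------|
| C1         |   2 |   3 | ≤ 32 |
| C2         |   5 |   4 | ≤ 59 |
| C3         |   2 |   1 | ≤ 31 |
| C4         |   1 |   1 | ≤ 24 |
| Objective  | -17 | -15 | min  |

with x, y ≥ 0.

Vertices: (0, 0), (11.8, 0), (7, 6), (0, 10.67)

Evaluate the objective at each vertex of the feasible region:
  z(0, 0) = 0
  z(11.8, 0) = -200.6
  z(7, 6) = -209  ←
  z(0, 10.67) = -160
The minimum is at x = 7, y = 6.

(7, 6)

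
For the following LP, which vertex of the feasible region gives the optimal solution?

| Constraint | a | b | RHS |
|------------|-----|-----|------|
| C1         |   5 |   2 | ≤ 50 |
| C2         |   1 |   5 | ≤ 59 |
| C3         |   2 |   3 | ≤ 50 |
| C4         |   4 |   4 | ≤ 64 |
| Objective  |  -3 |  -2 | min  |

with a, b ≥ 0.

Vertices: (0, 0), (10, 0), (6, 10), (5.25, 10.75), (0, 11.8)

Evaluate the objective at each vertex of the feasible region:
  z(0, 0) = 0
  z(10, 0) = -30
  z(6, 10) = -38  ←
  z(5.25, 10.75) = -37.25
  z(0, 11.8) = -23.6
The minimum is at a = 6, b = 10.

(6, 10)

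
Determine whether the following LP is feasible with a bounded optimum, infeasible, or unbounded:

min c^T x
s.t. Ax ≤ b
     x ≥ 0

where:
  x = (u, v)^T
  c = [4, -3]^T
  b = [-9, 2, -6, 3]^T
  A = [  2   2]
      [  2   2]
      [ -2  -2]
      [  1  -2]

Infeasible (no feasible solution exists)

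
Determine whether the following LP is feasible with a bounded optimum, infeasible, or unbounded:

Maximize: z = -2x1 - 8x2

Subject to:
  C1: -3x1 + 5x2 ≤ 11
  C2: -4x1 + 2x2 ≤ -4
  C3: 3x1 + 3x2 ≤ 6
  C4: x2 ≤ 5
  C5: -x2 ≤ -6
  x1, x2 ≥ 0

Infeasible (no feasible solution exists)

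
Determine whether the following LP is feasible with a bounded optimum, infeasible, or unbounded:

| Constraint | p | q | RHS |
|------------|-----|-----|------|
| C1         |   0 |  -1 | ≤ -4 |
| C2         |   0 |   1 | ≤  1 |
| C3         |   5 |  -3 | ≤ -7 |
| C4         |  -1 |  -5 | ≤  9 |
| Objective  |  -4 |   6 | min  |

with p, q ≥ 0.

Infeasible (no feasible solution exists)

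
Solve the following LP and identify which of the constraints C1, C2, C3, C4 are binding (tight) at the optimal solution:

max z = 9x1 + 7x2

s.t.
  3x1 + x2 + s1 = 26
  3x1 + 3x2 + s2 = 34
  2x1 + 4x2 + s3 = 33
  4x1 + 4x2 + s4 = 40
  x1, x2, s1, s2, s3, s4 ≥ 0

At x1 = 8, x2 = 2, compute slack b - a·x for each constraint:
  C1: 26 − 26 = 0  (binding)
  C2: 34 − 30 = 4  (slack)
  C3: 33 − 24 = 9  (slack)
  C4: 40 − 40 = 0  (binding)

Optimal: x1 = 8, x2 = 2
Binding: C1, C4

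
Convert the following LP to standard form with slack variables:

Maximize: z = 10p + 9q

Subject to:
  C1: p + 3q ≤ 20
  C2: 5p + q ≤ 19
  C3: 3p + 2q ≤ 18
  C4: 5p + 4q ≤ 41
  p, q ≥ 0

max z = 10p + 9q

s.t.
  p + 3q + s1 = 20
  5p + q + s2 = 19
  3p + 2q + s3 = 18
  5p + 4q + s4 = 41
  p, q, s1, s2, s3, s4 ≥ 0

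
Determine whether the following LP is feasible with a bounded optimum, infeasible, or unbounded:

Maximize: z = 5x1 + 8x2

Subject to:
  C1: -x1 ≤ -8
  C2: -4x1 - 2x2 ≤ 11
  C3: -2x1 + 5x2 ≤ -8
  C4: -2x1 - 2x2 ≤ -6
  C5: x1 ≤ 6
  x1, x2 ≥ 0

Infeasible (no feasible solution exists)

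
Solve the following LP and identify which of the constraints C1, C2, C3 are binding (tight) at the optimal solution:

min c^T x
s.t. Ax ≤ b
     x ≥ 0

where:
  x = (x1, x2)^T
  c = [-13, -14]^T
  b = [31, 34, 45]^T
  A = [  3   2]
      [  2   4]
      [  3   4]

At x1 = 7, x2 = 5, compute slack b - a·x for each constraint:
  C1: 31 − 31 = 0  (binding)
  C2: 34 − 34 = 0  (binding)
  C3: 45 − 41 = 4  (slack)

Optimal: x1 = 7, x2 = 5
Binding: C1, C2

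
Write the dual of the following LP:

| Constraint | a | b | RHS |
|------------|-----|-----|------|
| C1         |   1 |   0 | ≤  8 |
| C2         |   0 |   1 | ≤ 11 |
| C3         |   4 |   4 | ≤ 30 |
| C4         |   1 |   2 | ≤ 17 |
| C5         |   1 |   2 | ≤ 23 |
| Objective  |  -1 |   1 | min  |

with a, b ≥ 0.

Primal min cᵀx s.t. Ax ≤ b, x ≥ 0  →  Dual max −bᵀy s.t. Aᵀy ≥ −c, y ≥ 0.

Maximize: z = -8y1 - 11y2 - 30y3 - 17y4 - 23y5

Subject to:
  y1 + 4y3 + y4 + y5 ≥ 1
  y2 + 4y3 + 2y4 + 2y5 ≥ -1
  y1, y2, y3, y4, y5 ≥ 0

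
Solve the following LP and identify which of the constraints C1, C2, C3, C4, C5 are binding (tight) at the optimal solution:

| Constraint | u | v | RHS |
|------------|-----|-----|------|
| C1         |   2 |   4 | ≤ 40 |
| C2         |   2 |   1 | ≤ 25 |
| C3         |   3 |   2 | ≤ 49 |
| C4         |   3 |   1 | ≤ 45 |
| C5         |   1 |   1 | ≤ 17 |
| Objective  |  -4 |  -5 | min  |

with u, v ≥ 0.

At u = 10, v = 5, compute slack b - a·x for each constraint:
  C1: 40 − 40 = 0  (binding)
  C2: 25 − 25 = 0  (binding)
  C3: 49 − 40 = 9  (slack)
  C4: 45 − 35 = 10  (slack)
  C5: 17 − 15 = 2  (slack)

Optimal: u = 10, v = 5
Binding: C1, C2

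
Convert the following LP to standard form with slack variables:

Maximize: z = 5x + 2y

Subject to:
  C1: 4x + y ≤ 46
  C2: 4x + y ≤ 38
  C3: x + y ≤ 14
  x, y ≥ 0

max z = 5x + 2y

s.t.
  4x + y + s1 = 46
  4x + y + s2 = 38
  x + y + s3 = 14
  x, y, s1, s2, s3 ≥ 0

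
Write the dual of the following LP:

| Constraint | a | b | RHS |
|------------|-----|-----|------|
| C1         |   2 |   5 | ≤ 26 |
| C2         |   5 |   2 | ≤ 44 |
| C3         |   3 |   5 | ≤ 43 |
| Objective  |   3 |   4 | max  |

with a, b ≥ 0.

Primal max cᵀx s.t. Ax ≤ b, x ≥ 0  →  Dual min bᵀy s.t. Aᵀy ≥ c, y ≥ 0.

Minimize: z = 26y1 + 44y2 + 43y3

Subject to:
  2y1 + 5y2 + 3y3 ≥ 3
  5y1 + 2y2 + 5y3 ≥ 4
  y1, y2, y3 ≥ 0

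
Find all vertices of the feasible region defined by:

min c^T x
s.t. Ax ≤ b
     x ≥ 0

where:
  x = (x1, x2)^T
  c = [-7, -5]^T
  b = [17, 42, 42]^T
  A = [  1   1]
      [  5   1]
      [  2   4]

(0, 0), (8.4, 0), (7, 7), (0, 10.5)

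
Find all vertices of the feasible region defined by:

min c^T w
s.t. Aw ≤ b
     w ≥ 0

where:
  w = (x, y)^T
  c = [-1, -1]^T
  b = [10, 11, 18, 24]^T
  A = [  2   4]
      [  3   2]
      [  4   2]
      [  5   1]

(0, 0), (3.667, 0), (3, 1), (0, 2.5)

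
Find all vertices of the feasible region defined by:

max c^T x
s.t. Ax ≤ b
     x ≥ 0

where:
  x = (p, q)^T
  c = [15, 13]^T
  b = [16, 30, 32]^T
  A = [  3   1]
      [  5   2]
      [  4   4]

(0, 0), (5.333, 0), (4, 4), (0, 8)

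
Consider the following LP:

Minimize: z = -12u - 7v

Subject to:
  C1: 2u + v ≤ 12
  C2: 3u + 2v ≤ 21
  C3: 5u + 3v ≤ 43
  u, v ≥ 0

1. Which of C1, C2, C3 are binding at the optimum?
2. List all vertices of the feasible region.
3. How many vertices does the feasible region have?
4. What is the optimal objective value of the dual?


1. C1, C2
2. (0, 0), (6, 0), (3, 6), (0, 10.5)
3. 4
4. -78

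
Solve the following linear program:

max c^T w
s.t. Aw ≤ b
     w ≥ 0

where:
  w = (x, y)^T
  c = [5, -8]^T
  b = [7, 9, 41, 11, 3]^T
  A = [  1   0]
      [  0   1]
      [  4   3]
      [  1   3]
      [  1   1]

Evaluate the objective at each vertex of the feasible region:
  z(0, 0) = 0
  z(3, 0) = 15  ←
  z(0, 3) = -24
The maximum is at x = 3, y = 0.

x = 3, y = 0, z = 15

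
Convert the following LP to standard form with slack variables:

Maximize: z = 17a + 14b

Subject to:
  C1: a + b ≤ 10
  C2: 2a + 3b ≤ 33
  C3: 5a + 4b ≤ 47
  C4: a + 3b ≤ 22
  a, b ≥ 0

max z = 17a + 14b

s.t.
  a + b + s1 = 10
  2a + 3b + s2 = 33
  5a + 4b + s3 = 47
  a + 3b + s4 = 22
  a, b, s1, s2, s3, s4 ≥ 0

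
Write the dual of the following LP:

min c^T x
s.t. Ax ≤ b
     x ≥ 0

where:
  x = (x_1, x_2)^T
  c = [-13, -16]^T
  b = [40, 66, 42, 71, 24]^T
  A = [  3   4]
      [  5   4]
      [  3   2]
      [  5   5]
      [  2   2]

Primal min cᵀx s.t. Ax ≤ b, x ≥ 0  →  Dual max −bᵀy s.t. Aᵀy ≥ −c, y ≥ 0.

Maximize: z = -40y1 - 66y2 - 42y3 - 71y4 - 24y5

Subject to:
  3y1 + 5y2 + 3y3 + 5y4 + 2y5 ≥ 13
  4y1 + 4y2 + 2y3 + 5y4 + 2y5 ≥ 16
  y1, y2, y3, y4, y5 ≥ 0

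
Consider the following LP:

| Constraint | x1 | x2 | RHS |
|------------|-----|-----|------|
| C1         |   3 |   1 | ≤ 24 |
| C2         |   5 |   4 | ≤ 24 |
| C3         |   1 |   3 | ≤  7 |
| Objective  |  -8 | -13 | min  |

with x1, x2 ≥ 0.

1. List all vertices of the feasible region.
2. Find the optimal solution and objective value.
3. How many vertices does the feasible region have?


1. (0, 0), (4.8, 0), (4, 1), (0, 2.333)
2. x1 = 4, x2 = 1, z = -45
3. 4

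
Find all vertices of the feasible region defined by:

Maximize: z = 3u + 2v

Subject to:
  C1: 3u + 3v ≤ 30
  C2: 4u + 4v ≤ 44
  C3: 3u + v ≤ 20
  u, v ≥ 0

(0, 0), (6.667, 0), (5, 5), (0, 10)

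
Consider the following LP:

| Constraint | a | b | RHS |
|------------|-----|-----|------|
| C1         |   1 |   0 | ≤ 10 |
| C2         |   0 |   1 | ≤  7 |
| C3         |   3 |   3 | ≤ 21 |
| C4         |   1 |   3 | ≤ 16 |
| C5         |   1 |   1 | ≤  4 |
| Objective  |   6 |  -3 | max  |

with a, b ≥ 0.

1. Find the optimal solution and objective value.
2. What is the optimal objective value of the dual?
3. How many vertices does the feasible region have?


1. a = 4, b = 0, z = 24
2. 24
3. 3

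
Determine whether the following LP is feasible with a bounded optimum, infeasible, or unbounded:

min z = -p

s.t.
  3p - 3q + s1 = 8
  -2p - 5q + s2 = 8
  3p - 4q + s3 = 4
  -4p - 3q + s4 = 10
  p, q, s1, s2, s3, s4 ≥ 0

Unbounded (objective can decrease without bound)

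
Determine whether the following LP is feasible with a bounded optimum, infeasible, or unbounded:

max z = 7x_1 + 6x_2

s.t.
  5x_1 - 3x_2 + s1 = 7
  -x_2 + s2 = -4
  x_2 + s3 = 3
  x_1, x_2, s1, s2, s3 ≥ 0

Infeasible (no feasible solution exists)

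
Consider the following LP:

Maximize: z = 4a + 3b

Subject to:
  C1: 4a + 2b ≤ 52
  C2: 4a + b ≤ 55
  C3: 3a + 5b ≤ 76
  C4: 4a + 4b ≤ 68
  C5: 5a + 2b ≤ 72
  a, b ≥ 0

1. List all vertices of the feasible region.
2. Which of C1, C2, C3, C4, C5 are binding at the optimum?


1. (0, 0), (13, 0), (9, 8), (4.5, 12.5), (0, 15.2)
2. C1, C4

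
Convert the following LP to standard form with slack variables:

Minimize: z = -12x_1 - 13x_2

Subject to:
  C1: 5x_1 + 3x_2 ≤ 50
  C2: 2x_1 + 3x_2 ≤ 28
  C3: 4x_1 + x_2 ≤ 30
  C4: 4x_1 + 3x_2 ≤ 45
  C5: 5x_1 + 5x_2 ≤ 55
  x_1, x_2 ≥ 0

min z = -12x_1 - 13x_2

s.t.
  5x_1 + 3x_2 + s1 = 50
  2x_1 + 3x_2 + s2 = 28
  4x_1 + x_2 + s3 = 30
  4x_1 + 3x_2 + s4 = 45
  5x_1 + 5x_2 + s5 = 55
  x_1, x_2, s1, s2, s3, s4, s5 ≥ 0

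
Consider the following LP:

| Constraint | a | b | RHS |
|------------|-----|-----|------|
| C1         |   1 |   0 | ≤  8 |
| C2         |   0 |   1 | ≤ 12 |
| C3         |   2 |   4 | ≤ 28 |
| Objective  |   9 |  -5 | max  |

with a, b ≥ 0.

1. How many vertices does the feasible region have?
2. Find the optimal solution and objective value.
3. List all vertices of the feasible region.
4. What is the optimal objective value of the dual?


1. 4
2. a = 8, b = 0, z = 72
3. (0, 0), (8, 0), (8, 3), (0, 7)
4. 72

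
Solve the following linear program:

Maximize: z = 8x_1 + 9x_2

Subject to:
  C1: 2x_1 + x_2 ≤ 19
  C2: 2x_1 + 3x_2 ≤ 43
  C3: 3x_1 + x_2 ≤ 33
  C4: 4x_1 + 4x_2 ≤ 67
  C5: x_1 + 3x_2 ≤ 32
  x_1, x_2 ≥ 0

Evaluate the objective at each vertex of the feasible region:
  z(0, 0) = 0
  z(9.5, 0) = 76
  z(5, 9) = 121  ←
  z(0, 10.67) = 96
The maximum is at x_1 = 5, x_2 = 9.

x_1 = 5, x_2 = 9, z = 121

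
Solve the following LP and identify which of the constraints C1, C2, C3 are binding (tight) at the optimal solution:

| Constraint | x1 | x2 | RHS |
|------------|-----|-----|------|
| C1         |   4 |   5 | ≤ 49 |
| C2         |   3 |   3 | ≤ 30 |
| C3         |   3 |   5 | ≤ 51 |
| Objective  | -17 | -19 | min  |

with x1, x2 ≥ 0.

At x1 = 1, x2 = 9, compute slack b - a·x for each constraint:
  C1: 49 − 49 = 0  (binding)
  C2: 30 − 30 = 0  (binding)
  C3: 51 − 48 = 3  (slack)

Optimal: x1 = 1, x2 = 9
Binding: C1, C2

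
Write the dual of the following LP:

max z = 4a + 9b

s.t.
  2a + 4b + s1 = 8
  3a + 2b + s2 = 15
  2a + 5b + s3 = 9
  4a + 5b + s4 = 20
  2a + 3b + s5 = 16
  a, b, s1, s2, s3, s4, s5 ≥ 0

Primal max cᵀx s.t. Ax ≤ b, x ≥ 0  →  Dual min bᵀy s.t. Aᵀy ≥ c, y ≥ 0.

Minimize: z = 8y1 + 15y2 + 9y3 + 20y4 + 16y5

Subject to:
  2y1 + 3y2 + 2y3 + 4y4 + 2y5 ≥ 4
  4y1 + 2y2 + 5y3 + 5y4 + 3y5 ≥ 9
  y1, y2, y3, y4, y5 ≥ 0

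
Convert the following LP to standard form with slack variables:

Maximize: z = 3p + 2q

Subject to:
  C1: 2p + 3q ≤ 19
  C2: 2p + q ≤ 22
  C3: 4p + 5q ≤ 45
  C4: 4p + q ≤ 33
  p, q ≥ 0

max z = 3p + 2q

s.t.
  2p + 3q + s1 = 19
  2p + q + s2 = 22
  4p + 5q + s3 = 45
  4p + q + s4 = 33
  p, q, s1, s2, s3, s4 ≥ 0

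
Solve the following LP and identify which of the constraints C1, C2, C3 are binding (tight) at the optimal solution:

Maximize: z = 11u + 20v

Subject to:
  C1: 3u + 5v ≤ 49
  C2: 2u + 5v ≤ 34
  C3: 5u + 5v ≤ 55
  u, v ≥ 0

At u = 7, v = 4, compute slack b - a·x for each constraint:
  C1: 49 − 41 = 8  (slack)
  C2: 34 − 34 = 0  (binding)
  C3: 55 − 55 = 0  (binding)

Optimal: u = 7, v = 4
Binding: C2, C3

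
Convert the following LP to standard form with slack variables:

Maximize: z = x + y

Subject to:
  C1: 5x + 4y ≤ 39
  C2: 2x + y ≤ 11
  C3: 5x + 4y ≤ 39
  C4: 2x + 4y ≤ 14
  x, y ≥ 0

max z = x + y

s.t.
  5x + 4y + s1 = 39
  2x + y + s2 = 11
  5x + 4y + s3 = 39
  2x + 4y + s4 = 14
  x, y, s1, s2, s3, s4 ≥ 0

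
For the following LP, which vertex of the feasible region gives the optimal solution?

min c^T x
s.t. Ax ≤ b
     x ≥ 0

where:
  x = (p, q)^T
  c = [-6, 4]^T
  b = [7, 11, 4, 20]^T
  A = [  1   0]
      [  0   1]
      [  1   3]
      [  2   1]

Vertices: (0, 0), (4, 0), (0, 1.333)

Evaluate the objective at each vertex of the feasible region:
  z(0, 0) = 0
  z(4, 0) = -24  ←
  z(0, 1.333) = 5.333
The minimum is at p = 4, q = 0.

(4, 0)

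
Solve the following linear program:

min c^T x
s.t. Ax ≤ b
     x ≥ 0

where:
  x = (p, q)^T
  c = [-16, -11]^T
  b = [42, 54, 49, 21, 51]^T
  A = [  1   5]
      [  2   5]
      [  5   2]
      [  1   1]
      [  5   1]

Evaluate the objective at each vertex of the feasible region:
  z(0, 0) = 0
  z(9.8, 0) = -156.8
  z(7, 7) = -189  ←
  z(0, 8.4) = -92.4
The minimum is at p = 7, q = 7.

p = 7, q = 7, z = -189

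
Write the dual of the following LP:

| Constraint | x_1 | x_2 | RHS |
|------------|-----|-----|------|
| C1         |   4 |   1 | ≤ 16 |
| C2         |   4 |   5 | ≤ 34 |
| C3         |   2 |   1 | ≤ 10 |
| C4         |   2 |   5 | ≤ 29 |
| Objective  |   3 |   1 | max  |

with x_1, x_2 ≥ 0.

Primal max cᵀx s.t. Ax ≤ b, x ≥ 0  →  Dual min bᵀy s.t. Aᵀy ≥ c, y ≥ 0.

Minimize: z = 16y1 + 34y2 + 10y3 + 29y4

Subject to:
  4y1 + 4y2 + 2y3 + 2y4 ≥ 3
  y1 + 5y2 + y3 + 5y4 ≥ 1
  y1, y2, y3, y4 ≥ 0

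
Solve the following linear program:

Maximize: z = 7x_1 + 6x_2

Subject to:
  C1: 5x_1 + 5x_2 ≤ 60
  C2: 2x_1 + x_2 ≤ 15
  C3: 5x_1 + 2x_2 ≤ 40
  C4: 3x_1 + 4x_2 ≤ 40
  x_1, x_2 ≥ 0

Evaluate the objective at each vertex of the feasible region:
  z(0, 0) = 0
  z(7.5, 0) = 52.5
  z(4, 7) = 70  ←
  z(0, 10) = 60
The maximum is at x_1 = 4, x_2 = 7.

x_1 = 4, x_2 = 7, z = 70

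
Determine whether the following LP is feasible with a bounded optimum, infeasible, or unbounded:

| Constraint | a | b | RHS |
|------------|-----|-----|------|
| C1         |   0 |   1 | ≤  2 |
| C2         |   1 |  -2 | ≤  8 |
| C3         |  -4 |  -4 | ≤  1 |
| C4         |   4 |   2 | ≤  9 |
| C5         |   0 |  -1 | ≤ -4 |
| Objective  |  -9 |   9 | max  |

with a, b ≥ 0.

Infeasible (no feasible solution exists)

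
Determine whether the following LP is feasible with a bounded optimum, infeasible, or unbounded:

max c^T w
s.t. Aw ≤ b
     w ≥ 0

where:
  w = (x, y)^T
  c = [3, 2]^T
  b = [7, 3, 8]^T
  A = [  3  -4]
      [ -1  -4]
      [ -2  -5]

Unbounded (objective can increase without bound)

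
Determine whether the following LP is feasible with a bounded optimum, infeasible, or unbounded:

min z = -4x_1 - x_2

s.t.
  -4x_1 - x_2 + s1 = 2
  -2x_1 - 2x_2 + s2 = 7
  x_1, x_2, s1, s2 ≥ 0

Unbounded (objective can decrease without bound)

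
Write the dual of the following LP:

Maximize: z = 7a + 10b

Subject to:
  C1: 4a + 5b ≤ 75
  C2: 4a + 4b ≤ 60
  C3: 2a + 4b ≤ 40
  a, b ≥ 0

Primal max cᵀx s.t. Ax ≤ b, x ≥ 0  →  Dual min bᵀy s.t. Aᵀy ≥ c, y ≥ 0.

Minimize: z = 75y1 + 60y2 + 40y3

Subject to:
  4y1 + 4y2 + 2y3 ≥ 7
  5y1 + 4y2 + 4y3 ≥ 10
  y1, y2, y3 ≥ 0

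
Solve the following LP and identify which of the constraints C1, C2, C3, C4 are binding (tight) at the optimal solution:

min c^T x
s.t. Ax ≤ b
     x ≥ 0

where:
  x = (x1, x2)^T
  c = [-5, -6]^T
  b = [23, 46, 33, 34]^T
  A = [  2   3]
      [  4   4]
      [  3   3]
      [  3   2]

At x1 = 10, x2 = 1, compute slack b - a·x for each constraint:
  C1: 23 − 23 = 0  (binding)
  C2: 46 − 44 = 2  (slack)
  C3: 33 − 33 = 0  (binding)
  C4: 34 − 32 = 2  (slack)

Optimal: x1 = 10, x2 = 1
Binding: C1, C3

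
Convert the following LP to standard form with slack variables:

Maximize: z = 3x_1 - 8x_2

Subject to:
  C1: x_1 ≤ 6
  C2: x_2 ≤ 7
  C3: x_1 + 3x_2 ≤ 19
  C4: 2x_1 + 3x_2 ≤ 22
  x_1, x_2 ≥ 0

max z = 3x_1 - 8x_2

s.t.
  x_1 + s1 = 6
  x_2 + s2 = 7
  x_1 + 3x_2 + s3 = 19
  2x_1 + 3x_2 + s4 = 22
  x_1, x_2, s1, s2, s3, s4 ≥ 0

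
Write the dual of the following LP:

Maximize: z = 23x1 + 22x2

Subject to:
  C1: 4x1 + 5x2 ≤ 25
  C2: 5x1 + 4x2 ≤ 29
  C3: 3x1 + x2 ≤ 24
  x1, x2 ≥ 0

Primal max cᵀx s.t. Ax ≤ b, x ≥ 0  →  Dual min bᵀy s.t. Aᵀy ≥ c, y ≥ 0.

Minimize: z = 25y1 + 29y2 + 24y3

Subject to:
  4y1 + 5y2 + 3y3 ≥ 23
  5y1 + 4y2 + y3 ≥ 22
  y1, y2, y3 ≥ 0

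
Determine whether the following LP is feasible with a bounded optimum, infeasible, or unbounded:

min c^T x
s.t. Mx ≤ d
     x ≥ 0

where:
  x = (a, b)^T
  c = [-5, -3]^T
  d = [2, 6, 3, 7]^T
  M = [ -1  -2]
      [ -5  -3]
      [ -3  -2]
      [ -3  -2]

Unbounded (objective can decrease without bound)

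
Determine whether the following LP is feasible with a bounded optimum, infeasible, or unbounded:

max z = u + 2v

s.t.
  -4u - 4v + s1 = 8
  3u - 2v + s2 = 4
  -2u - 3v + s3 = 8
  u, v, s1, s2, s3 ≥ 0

Unbounded (objective can increase without bound)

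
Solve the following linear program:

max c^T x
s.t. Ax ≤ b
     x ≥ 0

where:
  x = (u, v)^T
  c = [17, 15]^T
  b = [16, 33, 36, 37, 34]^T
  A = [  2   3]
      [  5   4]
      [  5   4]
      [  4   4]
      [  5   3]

Evaluate the objective at each vertex of the feasible region:
  z(0, 0) = 0
  z(6.6, 0) = 112.2
  z(5, 2) = 115  ←
  z(0, 5.333) = 80
The maximum is at u = 5, v = 2.

u = 5, v = 2, z = 115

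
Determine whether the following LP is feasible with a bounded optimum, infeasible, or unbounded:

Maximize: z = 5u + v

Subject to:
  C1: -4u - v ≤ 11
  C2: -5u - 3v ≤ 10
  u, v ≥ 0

Unbounded (objective can increase without bound)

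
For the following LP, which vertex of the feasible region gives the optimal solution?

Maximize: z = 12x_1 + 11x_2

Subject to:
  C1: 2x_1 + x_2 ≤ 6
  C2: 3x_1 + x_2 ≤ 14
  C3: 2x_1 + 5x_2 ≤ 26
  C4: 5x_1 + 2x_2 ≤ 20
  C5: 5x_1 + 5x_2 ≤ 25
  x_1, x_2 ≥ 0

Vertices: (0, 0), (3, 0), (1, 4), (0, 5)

Evaluate the objective at each vertex of the feasible region:
  z(0, 0) = 0
  z(3, 0) = 36
  z(1, 4) = 56  ←
  z(0, 5) = 55
The maximum is at x_1 = 1, x_2 = 4.

(1, 4)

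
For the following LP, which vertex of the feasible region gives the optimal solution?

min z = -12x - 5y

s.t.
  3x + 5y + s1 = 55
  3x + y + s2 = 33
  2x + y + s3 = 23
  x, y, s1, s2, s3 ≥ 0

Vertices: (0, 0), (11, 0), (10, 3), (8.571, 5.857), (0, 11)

Evaluate the objective at each vertex of the feasible region:
  z(0, 0) = 0
  z(11, 0) = -132
  z(10, 3) = -135  ←
  z(8.571, 5.857) = -132.1
  z(0, 11) = -55
The minimum is at x = 10, y = 3.

(10, 3)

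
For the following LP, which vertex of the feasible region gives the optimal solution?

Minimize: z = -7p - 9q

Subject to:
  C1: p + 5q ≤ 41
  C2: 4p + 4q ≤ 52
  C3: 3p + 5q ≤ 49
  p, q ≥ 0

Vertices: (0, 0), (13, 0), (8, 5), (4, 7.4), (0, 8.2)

Evaluate the objective at each vertex of the feasible region:
  z(0, 0) = 0
  z(13, 0) = -91
  z(8, 5) = -101  ←
  z(4, 7.4) = -94.6
  z(0, 8.2) = -73.8
The minimum is at p = 8, q = 5.

(8, 5)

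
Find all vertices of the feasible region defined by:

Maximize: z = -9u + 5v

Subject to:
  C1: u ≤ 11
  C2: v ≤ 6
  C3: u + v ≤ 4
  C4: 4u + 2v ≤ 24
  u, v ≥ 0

(0, 0), (4, 0), (0, 4)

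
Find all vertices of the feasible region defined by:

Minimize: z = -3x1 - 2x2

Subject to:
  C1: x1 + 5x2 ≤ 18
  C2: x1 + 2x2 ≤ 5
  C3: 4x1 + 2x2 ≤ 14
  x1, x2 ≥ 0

(0, 0), (3.5, 0), (3, 1), (0, 2.5)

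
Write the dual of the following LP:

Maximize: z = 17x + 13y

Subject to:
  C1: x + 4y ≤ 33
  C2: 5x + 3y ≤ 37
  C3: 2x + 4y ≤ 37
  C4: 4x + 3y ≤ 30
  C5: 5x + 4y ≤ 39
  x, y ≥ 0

Primal max cᵀx s.t. Ax ≤ b, x ≥ 0  →  Dual min bᵀy s.t. Aᵀy ≥ c, y ≥ 0.

Minimize: z = 33y1 + 37y2 + 37y3 + 30y4 + 39y5

Subject to:
  y1 + 5y2 + 2y3 + 4y4 + 5y5 ≥ 17
  4y1 + 3y2 + 4y3 + 3y4 + 4y5 ≥ 13
  y1, y2, y3, y4, y5 ≥ 0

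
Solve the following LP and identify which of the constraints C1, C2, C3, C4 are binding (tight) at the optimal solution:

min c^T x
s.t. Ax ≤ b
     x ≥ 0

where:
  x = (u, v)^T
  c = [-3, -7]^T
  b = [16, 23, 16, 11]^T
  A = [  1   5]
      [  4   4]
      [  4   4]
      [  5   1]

At u = 1, v = 3, compute slack b - a·x for each constraint:
  C1: 16 − 16 = 0  (binding)
  C2: 23 − 16 = 7  (slack)
  C3: 16 − 16 = 0  (binding)
  C4: 11 − 8 = 3  (slack)

Optimal: u = 1, v = 3
Binding: C1, C3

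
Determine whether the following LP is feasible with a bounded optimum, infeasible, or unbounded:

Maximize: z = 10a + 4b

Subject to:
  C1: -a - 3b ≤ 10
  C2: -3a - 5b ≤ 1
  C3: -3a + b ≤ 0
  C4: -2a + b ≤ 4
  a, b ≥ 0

Unbounded (objective can increase without bound)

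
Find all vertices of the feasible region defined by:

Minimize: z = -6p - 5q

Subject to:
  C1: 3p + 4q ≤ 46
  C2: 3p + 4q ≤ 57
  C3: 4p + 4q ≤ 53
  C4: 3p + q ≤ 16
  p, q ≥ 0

(0, 0), (5.333, 0), (2, 10), (0, 11.5)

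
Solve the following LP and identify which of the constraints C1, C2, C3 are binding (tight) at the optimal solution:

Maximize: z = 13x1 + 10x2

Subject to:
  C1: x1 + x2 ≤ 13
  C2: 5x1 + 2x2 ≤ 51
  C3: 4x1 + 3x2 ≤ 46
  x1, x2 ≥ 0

At x1 = 7, x2 = 6, compute slack b - a·x for each constraint:
  C1: 13 − 13 = 0  (binding)
  C2: 51 − 47 = 4  (slack)
  C3: 46 − 46 = 0  (binding)

Optimal: x1 = 7, x2 = 6
Binding: C1, C3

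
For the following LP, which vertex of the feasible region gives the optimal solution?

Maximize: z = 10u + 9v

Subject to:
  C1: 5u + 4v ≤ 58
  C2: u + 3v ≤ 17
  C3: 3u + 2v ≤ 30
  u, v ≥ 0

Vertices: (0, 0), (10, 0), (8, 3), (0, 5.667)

Evaluate the objective at each vertex of the feasible region:
  z(0, 0) = 0
  z(10, 0) = 100
  z(8, 3) = 107  ←
  z(0, 5.667) = 51
The maximum is at u = 8, v = 3.

(8, 3)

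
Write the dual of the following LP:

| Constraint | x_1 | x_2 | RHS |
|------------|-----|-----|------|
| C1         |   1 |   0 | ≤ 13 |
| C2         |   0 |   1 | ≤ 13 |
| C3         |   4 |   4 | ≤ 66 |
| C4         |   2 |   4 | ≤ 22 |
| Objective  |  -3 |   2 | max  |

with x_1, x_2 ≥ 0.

Primal max cᵀx s.t. Ax ≤ b, x ≥ 0  →  Dual min bᵀy s.t. Aᵀy ≥ c, y ≥ 0.

Minimize: z = 13y1 + 13y2 + 66y3 + 22y4

Subject to:
  y1 + 4y3 + 2y4 ≥ -3
  y2 + 4y3 + 4y4 ≥ 2
  y1, y2, y3, y4 ≥ 0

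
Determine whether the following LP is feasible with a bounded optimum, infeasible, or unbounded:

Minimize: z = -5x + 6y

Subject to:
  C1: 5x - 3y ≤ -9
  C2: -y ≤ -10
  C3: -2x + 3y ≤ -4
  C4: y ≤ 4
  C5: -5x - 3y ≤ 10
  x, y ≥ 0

Infeasible (no feasible solution exists)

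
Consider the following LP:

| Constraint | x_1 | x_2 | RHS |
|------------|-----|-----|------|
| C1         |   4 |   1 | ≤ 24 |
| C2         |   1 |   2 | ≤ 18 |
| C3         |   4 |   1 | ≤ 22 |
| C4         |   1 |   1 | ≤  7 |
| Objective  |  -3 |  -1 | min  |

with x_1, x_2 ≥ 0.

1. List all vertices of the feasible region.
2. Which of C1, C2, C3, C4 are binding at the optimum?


1. (0, 0), (5.5, 0), (5, 2), (0, 7)
2. C3, C4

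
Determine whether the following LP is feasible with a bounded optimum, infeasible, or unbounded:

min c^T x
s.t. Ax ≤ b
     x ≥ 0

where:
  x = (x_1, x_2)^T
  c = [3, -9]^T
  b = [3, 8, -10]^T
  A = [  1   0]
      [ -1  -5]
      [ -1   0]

Infeasible (no feasible solution exists)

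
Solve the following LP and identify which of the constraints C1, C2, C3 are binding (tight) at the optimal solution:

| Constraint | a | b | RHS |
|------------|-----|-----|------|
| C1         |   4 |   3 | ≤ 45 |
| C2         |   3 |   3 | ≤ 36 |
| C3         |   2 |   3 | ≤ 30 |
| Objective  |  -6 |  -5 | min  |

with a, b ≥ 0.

At a = 9, b = 3, compute slack b - a·x for each constraint:
  C1: 45 − 45 = 0  (binding)
  C2: 36 − 36 = 0  (binding)
  C3: 30 − 27 = 3  (slack)

Optimal: a = 9, b = 3
Binding: C1, C2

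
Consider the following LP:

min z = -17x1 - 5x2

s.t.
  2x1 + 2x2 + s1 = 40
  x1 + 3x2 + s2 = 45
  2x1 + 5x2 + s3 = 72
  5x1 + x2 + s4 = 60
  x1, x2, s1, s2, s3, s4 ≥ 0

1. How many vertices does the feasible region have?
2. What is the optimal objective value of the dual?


1. 5
2. -220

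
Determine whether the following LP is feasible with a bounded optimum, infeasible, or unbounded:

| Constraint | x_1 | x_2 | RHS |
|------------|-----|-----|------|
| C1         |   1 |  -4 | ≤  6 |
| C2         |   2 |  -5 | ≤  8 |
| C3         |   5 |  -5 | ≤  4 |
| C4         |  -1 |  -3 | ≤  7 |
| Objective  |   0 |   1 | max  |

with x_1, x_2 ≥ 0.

Unbounded (objective can increase without bound)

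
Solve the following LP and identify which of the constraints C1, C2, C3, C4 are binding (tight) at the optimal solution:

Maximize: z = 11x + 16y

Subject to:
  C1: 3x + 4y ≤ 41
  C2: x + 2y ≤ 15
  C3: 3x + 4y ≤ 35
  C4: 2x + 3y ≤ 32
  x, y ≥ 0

At x = 5, y = 5, compute slack b - a·x for each constraint:
  C1: 41 − 35 = 6  (slack)
  C2: 15 − 15 = 0  (binding)
  C3: 35 − 35 = 0  (binding)
  C4: 32 − 25 = 7  (slack)

Optimal: x = 5, y = 5
Binding: C2, C3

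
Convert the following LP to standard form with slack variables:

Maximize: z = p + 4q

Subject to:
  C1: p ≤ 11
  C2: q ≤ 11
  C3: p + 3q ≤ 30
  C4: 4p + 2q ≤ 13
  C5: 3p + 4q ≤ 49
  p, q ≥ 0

max z = p + 4q

s.t.
  p + s1 = 11
  q + s2 = 11
  p + 3q + s3 = 30
  4p + 2q + s4 = 13
  3p + 4q + s5 = 49
  p, q, s1, s2, s3, s4, s5 ≥ 0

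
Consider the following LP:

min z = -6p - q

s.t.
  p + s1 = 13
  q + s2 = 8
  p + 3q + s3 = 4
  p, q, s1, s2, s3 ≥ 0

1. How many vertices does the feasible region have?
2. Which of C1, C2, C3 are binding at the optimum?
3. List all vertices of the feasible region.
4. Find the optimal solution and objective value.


1. 3
2. C3
3. (0, 0), (4, 0), (0, 1.333)
4. p = 4, q = 0, z = -24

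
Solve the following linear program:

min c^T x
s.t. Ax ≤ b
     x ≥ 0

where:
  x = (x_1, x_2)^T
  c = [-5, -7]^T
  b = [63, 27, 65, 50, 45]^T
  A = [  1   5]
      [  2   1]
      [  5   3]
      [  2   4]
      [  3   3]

Evaluate the objective at each vertex of the feasible region:
  z(0, 0) = 0
  z(13, 0) = -65
  z(10, 5) = -85
  z(5, 10) = -95  ←
  z(0, 12.5) = -87.5
The minimum is at x_1 = 5, x_2 = 10.

x_1 = 5, x_2 = 10, z = -95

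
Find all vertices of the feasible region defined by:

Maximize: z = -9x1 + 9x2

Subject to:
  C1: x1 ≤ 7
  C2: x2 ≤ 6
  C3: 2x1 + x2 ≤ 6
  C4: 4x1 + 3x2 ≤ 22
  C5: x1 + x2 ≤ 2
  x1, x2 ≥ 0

(0, 0), (2, 0), (0, 2)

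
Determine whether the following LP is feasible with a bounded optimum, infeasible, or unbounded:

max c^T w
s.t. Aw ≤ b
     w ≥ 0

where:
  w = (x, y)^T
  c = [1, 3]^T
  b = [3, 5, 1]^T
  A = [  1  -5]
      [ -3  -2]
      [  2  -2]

Unbounded (objective can increase without bound)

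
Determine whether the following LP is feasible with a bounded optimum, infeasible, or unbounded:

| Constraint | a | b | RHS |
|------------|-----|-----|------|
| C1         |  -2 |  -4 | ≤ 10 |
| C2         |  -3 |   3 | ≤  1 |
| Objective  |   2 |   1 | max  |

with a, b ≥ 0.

Unbounded (objective can increase without bound)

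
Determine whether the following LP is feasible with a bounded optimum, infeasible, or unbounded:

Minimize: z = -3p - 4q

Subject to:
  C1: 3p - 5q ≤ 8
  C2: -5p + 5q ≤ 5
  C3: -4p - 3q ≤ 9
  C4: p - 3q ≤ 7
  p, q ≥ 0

Unbounded (objective can decrease without bound)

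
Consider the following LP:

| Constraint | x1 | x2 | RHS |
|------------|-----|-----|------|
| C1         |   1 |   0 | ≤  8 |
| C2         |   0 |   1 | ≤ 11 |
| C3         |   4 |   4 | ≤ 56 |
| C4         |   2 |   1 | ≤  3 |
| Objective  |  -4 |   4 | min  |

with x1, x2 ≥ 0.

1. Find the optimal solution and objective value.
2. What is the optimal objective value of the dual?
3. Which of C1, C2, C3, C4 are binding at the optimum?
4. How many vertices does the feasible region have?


1. x1 = 1.5, x2 = 0, z = -6
2. -6
3. C4
4. 3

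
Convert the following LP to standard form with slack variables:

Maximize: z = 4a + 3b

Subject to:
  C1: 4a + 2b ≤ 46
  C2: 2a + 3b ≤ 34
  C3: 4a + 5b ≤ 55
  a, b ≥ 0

max z = 4a + 3b

s.t.
  4a + 2b + s1 = 46
  2a + 3b + s2 = 34
  4a + 5b + s3 = 55
  a, b, s1, s2, s3 ≥ 0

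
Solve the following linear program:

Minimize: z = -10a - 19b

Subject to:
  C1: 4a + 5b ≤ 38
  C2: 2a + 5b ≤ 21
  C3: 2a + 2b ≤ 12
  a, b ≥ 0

Evaluate the objective at each vertex of the feasible region:
  z(0, 0) = 0
  z(6, 0) = -60
  z(3, 3) = -87  ←
  z(0, 4.2) = -79.8
The minimum is at a = 3, b = 3.

a = 3, b = 3, z = -87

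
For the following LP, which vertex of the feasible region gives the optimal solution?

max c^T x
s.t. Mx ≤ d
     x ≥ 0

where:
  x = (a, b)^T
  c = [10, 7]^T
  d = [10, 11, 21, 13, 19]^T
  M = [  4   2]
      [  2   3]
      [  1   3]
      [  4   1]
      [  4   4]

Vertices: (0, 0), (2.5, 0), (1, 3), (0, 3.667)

Evaluate the objective at each vertex of the feasible region:
  z(0, 0) = 0
  z(2.5, 0) = 25
  z(1, 3) = 31  ←
  z(0, 3.667) = 25.67
The maximum is at a = 1, b = 3.

(1, 3)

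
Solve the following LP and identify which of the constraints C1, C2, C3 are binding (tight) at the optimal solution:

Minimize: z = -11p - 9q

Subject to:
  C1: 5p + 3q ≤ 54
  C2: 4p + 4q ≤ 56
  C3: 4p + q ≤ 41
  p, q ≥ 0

At p = 6, q = 8, compute slack b - a·x for each constraint:
  C1: 54 − 54 = 0  (binding)
  C2: 56 − 56 = 0  (binding)
  C3: 41 − 32 = 9  (slack)

Optimal: p = 6, q = 8
Binding: C1, C2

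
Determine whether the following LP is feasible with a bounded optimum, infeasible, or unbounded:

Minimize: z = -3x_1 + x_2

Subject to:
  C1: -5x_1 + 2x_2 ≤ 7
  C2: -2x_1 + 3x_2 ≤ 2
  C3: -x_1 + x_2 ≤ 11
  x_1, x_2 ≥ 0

Unbounded (objective can decrease without bound)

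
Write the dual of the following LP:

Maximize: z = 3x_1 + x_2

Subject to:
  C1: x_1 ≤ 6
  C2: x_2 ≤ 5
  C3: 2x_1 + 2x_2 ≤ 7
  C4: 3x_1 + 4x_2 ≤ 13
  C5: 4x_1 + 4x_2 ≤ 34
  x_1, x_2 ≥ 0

Primal max cᵀx s.t. Ax ≤ b, x ≥ 0  →  Dual min bᵀy s.t. Aᵀy ≥ c, y ≥ 0.

Minimize: z = 6y1 + 5y2 + 7y3 + 13y4 + 34y5

Subject to:
  y1 + 2y3 + 3y4 + 4y5 ≥ 3
  y2 + 2y3 + 4y4 + 4y5 ≥ 1
  y1, y2, y3, y4, y5 ≥ 0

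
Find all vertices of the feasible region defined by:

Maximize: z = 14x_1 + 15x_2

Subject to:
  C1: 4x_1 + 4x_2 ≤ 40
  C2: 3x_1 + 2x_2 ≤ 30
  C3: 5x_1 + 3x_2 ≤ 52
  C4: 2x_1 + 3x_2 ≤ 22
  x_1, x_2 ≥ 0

(0, 0), (10, 0), (8, 2), (0, 7.333)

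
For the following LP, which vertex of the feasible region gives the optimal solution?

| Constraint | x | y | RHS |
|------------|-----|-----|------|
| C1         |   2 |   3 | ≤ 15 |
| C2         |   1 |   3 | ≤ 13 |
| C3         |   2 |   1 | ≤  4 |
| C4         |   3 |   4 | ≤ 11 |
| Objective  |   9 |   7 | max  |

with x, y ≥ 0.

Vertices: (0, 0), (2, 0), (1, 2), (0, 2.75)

Evaluate the objective at each vertex of the feasible region:
  z(0, 0) = 0
  z(2, 0) = 18
  z(1, 2) = 23  ←
  z(0, 2.75) = 19.25
The maximum is at x = 1, y = 2.

(1, 2)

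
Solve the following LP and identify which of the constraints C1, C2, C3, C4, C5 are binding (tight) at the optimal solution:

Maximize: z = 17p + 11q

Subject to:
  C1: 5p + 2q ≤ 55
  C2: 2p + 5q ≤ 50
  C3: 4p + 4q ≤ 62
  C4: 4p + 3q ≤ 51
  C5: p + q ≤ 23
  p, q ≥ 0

At p = 9, q = 5, compute slack b - a·x for each constraint:
  C1: 55 − 55 = 0  (binding)
  C2: 50 − 43 = 7  (slack)
  C3: 62 − 56 = 6  (slack)
  C4: 51 − 51 = 0  (binding)
  C5: 23 − 14 = 9  (slack)

Optimal: p = 9, q = 5
Binding: C1, C4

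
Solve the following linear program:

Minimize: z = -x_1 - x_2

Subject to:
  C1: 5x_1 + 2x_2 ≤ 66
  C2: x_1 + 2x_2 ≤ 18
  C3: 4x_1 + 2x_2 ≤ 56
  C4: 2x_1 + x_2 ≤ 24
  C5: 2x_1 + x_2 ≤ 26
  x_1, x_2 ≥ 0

Evaluate the objective at each vertex of the feasible region:
  z(0, 0) = 0
  z(12, 0) = -12
  z(10, 4) = -14  ←
  z(0, 9) = -9
The minimum is at x_1 = 10, x_2 = 4.

x_1 = 10, x_2 = 4, z = -14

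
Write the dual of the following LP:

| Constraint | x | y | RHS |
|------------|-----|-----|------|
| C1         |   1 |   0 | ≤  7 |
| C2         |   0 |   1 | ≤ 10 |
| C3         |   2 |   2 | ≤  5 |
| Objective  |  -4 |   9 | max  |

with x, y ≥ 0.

Primal max cᵀx s.t. Ax ≤ b, x ≥ 0  →  Dual min bᵀy s.t. Aᵀy ≥ c, y ≥ 0.

Minimize: z = 7y1 + 10y2 + 5y3

Subject to:
  y1 + 2y3 ≥ -4
  y2 + 2y3 ≥ 9
  y1, y2, y3 ≥ 0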